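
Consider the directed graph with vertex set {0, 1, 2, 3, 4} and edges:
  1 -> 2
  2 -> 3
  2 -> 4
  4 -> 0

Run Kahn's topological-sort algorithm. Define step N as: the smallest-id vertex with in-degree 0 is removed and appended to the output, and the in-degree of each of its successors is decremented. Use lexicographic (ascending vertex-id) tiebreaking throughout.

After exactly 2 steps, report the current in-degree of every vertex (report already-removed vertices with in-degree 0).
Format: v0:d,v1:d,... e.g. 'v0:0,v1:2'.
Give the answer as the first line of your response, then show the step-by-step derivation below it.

v0:1,v1:0,v2:0,v3:0,v4:0

step 1: output 1; order=[1]; indeg=(1,0,0,1,1)
step 2: output 2; order=[1,2]; indeg=(1,0,0,0,0)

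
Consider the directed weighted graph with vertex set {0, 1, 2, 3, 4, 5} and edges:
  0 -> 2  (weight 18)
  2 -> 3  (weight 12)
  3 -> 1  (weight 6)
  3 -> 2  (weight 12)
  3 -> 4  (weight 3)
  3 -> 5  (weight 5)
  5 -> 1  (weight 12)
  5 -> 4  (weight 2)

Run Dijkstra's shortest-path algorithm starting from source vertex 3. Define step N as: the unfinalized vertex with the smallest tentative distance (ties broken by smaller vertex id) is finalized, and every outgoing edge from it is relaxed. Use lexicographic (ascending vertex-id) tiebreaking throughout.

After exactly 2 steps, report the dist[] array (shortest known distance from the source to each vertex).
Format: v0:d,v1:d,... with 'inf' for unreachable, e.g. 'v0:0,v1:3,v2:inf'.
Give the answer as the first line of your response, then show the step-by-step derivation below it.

v0:inf,v1:6,v2:12,v3:0,v4:3,v5:5

step 1: dist = v0:inf,v1:6,v2:12,v3:0,v4:3,v5:5
step 2: dist = v0:inf,v1:6,v2:12,v3:0,v4:3,v5:5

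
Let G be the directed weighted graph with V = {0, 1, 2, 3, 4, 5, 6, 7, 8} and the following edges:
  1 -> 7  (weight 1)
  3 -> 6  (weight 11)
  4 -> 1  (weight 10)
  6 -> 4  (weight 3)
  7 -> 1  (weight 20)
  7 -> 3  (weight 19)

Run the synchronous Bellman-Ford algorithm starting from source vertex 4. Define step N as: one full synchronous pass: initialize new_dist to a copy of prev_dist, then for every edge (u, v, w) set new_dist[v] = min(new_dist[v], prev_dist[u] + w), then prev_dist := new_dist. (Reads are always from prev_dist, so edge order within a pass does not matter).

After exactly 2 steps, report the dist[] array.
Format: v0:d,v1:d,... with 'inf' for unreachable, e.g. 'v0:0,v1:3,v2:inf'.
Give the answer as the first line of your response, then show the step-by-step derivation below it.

v0:inf,v1:10,v2:inf,v3:inf,v4:0,v5:inf,v6:inf,v7:11,v8:inf

step 1: dist = v0:inf,v1:10,v2:inf,v3:inf,v4:0,v5:inf,v6:inf,v7:inf,v8:inf
step 2: dist = v0:inf,v1:10,v2:inf,v3:inf,v4:0,v5:inf,v6:inf,v7:11,v8:inf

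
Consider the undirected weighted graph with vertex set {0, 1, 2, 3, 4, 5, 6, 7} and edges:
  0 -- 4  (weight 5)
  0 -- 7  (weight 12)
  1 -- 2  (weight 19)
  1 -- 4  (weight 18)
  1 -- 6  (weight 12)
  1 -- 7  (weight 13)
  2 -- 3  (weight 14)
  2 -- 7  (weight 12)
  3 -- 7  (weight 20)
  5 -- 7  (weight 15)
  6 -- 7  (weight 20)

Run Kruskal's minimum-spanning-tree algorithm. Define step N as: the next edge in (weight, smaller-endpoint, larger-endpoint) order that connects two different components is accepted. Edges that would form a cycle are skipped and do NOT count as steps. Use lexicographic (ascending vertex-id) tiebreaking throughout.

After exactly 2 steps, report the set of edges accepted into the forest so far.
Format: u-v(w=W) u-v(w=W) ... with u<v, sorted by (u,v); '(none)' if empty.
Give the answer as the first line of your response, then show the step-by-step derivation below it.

0-4(w=5) 0-7(w=12)

step 1: add edge 0-4 (w=5); MST = {0-4(w=5)}
step 2: add edge 0-7 (w=12); MST = {0-4(w=5) 0-7(w=12)}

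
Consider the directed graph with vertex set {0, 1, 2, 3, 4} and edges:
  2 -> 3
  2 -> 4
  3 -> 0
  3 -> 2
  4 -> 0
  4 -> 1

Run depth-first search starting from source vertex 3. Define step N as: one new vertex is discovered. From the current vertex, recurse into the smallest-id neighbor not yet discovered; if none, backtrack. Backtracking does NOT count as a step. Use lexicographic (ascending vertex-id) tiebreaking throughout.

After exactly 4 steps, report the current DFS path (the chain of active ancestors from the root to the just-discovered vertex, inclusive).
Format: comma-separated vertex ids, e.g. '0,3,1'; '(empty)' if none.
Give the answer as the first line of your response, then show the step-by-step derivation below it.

3,2,4

step 1: discover 3; path=3; order=3
step 2: discover 0; path=3>0; order=3,0
step 3: discover 2; path=3>2; order=3,0,2
step 4: discover 4; path=3>2>4; order=3,0,2,4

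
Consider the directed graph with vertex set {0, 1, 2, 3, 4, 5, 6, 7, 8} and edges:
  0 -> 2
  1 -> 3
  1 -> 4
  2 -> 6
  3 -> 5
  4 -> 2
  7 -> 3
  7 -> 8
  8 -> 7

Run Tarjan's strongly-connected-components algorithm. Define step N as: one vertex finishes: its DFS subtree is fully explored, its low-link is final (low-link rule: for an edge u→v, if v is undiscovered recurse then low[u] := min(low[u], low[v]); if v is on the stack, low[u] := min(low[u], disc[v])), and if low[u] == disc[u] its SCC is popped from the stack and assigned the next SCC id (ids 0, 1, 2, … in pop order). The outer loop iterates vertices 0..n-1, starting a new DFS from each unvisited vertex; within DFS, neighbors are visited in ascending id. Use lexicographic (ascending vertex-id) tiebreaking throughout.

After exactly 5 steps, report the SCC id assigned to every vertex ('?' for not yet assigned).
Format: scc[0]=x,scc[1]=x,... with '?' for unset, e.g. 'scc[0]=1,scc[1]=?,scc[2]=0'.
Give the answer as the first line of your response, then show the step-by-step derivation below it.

scc[0]=2,scc[1]=?,scc[2]=1,scc[3]=4,scc[4]=?,scc[5]=3,scc[6]=0,scc[7]=?,scc[8]=?

step 1: low=(low[0]=0,low[1]=?,low[2]=1,low[3]=?,low[4]=?,low[5]=?,low[6]=2,low[7]=?,low[8]=?); scc=(scc[0]=?,scc[1]=?,scc[2]=?,scc[3]=?,scc[4]=?,scc[5]=?,scc[6]=0,scc[7]=?,scc[8]=?)
step 2: low=(low[0]=0,low[1]=?,low[2]=1,low[3]=?,low[4]=?,low[5]=?,low[6]=2,low[7]=?,low[8]=?); scc=(scc[0]=?,scc[1]=?,scc[2]=1,scc[3]=?,scc[4]=?,scc[5]=?,scc[6]=0,scc[7]=?,scc[8]=?)
step 3: low=(low[0]=0,low[1]=?,low[2]=1,low[3]=?,low[4]=?,low[5]=?,low[6]=2,low[7]=?,low[8]=?); scc=(scc[0]=2,scc[1]=?,scc[2]=1,scc[3]=?,scc[4]=?,scc[5]=?,scc[6]=0,scc[7]=?,scc[8]=?)
step 4: low=(low[0]=0,low[1]=3,low[2]=1,low[3]=4,low[4]=?,low[5]=5,low[6]=2,low[7]=?,low[8]=?); scc=(scc[0]=2,scc[1]=?,scc[2]=1,scc[3]=?,scc[4]=?,scc[5]=3,scc[6]=0,scc[7]=?,scc[8]=?)
step 5: low=(low[0]=0,low[1]=3,low[2]=1,low[3]=4,low[4]=?,low[5]=5,low[6]=2,low[7]=?,low[8]=?); scc=(scc[0]=2,scc[1]=?,scc[2]=1,scc[3]=4,scc[4]=?,scc[5]=3,scc[6]=0,scc[7]=?,scc[8]=?)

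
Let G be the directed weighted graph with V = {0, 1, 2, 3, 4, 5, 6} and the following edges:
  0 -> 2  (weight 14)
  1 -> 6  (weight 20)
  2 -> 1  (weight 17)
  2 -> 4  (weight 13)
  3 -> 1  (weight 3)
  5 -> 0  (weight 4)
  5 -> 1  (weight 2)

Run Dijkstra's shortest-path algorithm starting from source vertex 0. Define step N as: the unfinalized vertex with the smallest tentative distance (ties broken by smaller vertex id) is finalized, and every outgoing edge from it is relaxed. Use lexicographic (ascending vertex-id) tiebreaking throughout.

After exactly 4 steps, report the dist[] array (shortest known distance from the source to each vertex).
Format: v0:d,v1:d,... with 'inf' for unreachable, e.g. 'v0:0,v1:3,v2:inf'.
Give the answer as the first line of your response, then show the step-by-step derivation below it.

v0:0,v1:31,v2:14,v3:inf,v4:27,v5:inf,v6:51

step 1: dist = v0:0,v1:inf,v2:14,v3:inf,v4:inf,v5:inf,v6:inf
step 2: dist = v0:0,v1:31,v2:14,v3:inf,v4:27,v5:inf,v6:inf
step 3: dist = v0:0,v1:31,v2:14,v3:inf,v4:27,v5:inf,v6:inf
step 4: dist = v0:0,v1:31,v2:14,v3:inf,v4:27,v5:inf,v6:51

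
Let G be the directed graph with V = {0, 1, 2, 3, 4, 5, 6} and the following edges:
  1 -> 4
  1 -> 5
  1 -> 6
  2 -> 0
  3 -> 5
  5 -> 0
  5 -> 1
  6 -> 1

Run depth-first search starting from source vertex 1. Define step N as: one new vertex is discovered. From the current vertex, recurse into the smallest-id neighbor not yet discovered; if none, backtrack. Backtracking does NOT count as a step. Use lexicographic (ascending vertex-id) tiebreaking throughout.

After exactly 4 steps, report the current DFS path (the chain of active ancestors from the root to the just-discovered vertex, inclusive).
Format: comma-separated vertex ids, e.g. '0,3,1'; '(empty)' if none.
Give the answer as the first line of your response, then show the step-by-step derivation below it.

1,5,0

step 1: discover 1; path=1; order=1
step 2: discover 4; path=1>4; order=1,4
step 3: discover 5; path=1>5; order=1,4,5
step 4: discover 0; path=1>5>0; order=1,4,5,0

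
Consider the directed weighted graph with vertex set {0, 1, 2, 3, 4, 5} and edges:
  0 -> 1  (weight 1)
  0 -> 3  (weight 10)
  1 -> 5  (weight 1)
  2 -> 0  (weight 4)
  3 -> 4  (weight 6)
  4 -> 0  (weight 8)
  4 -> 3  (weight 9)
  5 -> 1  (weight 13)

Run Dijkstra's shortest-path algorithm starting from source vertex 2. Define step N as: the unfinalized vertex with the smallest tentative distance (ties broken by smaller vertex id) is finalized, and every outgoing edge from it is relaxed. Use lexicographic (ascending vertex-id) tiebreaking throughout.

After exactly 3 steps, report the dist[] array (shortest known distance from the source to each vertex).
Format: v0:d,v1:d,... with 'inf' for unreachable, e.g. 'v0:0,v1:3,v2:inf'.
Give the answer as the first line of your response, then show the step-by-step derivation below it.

v0:4,v1:5,v2:0,v3:14,v4:inf,v5:6

step 1: dist = v0:4,v1:inf,v2:0,v3:inf,v4:inf,v5:inf
step 2: dist = v0:4,v1:5,v2:0,v3:14,v4:inf,v5:inf
step 3: dist = v0:4,v1:5,v2:0,v3:14,v4:inf,v5:6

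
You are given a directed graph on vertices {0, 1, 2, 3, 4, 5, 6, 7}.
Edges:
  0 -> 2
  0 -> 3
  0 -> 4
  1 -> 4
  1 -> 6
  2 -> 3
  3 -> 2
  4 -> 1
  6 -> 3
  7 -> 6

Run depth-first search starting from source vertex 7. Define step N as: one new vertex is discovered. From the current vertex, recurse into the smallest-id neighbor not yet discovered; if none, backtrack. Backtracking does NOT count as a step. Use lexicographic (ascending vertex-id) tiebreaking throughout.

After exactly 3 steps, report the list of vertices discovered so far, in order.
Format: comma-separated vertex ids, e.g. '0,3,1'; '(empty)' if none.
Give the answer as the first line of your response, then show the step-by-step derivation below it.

7,6,3

step 1: discover 7; path=7; order=7
step 2: discover 6; path=7>6; order=7,6
step 3: discover 3; path=7>6>3; order=7,6,3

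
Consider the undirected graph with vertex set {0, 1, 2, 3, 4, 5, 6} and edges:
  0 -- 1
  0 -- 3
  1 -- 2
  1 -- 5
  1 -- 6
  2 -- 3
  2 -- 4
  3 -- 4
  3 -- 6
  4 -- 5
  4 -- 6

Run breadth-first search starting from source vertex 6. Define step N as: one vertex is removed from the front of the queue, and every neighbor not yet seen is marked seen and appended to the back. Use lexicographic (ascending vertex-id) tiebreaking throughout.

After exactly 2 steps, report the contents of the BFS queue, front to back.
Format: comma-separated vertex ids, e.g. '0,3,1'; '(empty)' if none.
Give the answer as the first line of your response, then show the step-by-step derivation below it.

3,4,0,2,5

step 1: dequeue 6; queue=[1,3,4]; order=6
step 2: dequeue 1; queue=[3,4,0,2,5]; order=6,1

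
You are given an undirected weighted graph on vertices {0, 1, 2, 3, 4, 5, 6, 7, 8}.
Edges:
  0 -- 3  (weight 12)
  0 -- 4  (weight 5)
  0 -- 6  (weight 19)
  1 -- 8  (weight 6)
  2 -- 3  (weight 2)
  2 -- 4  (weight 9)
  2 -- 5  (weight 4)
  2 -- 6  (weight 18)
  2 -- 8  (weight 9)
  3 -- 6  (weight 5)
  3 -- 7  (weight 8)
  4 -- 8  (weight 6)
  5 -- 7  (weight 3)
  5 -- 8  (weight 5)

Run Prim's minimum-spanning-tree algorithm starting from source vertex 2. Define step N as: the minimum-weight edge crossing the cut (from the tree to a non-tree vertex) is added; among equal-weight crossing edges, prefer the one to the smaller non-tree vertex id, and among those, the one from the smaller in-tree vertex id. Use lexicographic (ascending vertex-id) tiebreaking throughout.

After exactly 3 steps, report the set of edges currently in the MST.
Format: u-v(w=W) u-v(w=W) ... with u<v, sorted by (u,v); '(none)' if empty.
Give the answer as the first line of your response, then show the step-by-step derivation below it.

2-3(w=2) 2-5(w=4) 5-7(w=3)

step 1: add edge 2-3 (w=2); MST = {2-3(w=2)}
step 2: add edge 2-5 (w=4); MST = {2-3(w=2) 2-5(w=4)}
step 3: add edge 5-7 (w=3); MST = {2-3(w=2) 2-5(w=4) 5-7(w=3)}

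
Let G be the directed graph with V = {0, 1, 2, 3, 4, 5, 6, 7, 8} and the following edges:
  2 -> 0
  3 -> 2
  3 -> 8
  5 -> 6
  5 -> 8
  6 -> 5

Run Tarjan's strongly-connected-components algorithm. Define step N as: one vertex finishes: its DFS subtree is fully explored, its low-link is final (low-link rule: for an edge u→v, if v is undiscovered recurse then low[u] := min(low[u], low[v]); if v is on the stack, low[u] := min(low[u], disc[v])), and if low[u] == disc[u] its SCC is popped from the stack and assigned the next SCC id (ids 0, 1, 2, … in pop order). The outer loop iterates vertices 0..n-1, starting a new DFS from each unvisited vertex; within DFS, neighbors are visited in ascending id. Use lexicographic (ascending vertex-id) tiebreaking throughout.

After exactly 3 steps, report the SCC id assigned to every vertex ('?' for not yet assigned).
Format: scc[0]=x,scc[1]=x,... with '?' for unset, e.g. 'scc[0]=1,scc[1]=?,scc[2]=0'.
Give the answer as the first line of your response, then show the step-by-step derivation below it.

scc[0]=0,scc[1]=1,scc[2]=2,scc[3]=?,scc[4]=?,scc[5]=?,scc[6]=?,scc[7]=?,scc[8]=?

step 1: low=(low[0]=0,low[1]=?,low[2]=?,low[3]=?,low[4]=?,low[5]=?,low[6]=?,low[7]=?,low[8]=?); scc=(scc[0]=0,scc[1]=?,scc[2]=?,scc[3]=?,scc[4]=?,scc[5]=?,scc[6]=?,scc[7]=?,scc[8]=?)
step 2: low=(low[0]=0,low[1]=1,low[2]=?,low[3]=?,low[4]=?,low[5]=?,low[6]=?,low[7]=?,low[8]=?); scc=(scc[0]=0,scc[1]=1,scc[2]=?,scc[3]=?,scc[4]=?,scc[5]=?,scc[6]=?,scc[7]=?,scc[8]=?)
step 3: low=(low[0]=0,low[1]=1,low[2]=2,low[3]=?,low[4]=?,low[5]=?,low[6]=?,low[7]=?,low[8]=?); scc=(scc[0]=0,scc[1]=1,scc[2]=2,scc[3]=?,scc[4]=?,scc[5]=?,scc[6]=?,scc[7]=?,scc[8]=?)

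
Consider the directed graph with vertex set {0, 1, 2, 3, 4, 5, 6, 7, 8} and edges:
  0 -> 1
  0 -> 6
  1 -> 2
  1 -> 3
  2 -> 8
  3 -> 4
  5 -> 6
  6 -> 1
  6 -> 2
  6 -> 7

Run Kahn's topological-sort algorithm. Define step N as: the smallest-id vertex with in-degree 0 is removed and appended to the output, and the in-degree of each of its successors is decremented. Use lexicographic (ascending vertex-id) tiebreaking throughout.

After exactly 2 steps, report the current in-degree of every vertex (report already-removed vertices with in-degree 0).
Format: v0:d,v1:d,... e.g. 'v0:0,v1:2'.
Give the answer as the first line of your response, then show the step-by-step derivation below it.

v0:0,v1:1,v2:2,v3:1,v4:1,v5:0,v6:0,v7:1,v8:1

step 1: output 0; order=[0]; indeg=(0,1,2,1,1,0,1,1,1)
step 2: output 5; order=[0,5]; indeg=(0,1,2,1,1,0,0,1,1)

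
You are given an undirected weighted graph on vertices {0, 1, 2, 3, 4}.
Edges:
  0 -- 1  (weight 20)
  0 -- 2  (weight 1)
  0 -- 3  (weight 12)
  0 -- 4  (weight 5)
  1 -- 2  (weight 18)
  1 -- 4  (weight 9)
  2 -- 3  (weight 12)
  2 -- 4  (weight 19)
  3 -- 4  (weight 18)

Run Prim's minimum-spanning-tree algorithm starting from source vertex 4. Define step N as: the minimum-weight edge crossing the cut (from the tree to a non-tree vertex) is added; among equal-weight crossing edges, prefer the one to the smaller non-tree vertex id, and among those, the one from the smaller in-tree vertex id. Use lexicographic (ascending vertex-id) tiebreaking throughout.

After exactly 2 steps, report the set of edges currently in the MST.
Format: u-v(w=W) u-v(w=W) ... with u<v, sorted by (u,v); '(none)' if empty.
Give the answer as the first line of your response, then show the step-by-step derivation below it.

0-2(w=1) 0-4(w=5)

step 1: add edge 0-4 (w=5); MST = {0-4(w=5)}
step 2: add edge 0-2 (w=1); MST = {0-2(w=1) 0-4(w=5)}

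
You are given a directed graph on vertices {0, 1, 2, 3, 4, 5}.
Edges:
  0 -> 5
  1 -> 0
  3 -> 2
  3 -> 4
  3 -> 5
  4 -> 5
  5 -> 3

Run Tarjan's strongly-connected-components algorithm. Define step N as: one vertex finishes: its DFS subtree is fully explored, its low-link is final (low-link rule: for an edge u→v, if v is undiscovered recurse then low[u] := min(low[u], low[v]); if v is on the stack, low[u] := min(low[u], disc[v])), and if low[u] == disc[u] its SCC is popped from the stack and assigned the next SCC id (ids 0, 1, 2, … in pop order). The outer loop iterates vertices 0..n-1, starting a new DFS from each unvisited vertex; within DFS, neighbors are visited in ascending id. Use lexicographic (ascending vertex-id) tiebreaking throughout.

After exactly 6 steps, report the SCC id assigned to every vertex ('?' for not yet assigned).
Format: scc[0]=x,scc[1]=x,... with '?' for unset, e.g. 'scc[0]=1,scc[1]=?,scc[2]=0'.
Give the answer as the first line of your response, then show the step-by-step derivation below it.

scc[0]=2,scc[1]=3,scc[2]=0,scc[3]=1,scc[4]=1,scc[5]=1

step 1: low=(low[0]=0,low[1]=?,low[2]=3,low[3]=2,low[4]=?,low[5]=1); scc=(scc[0]=?,scc[1]=?,scc[2]=0,scc[3]=?,scc[4]=?,scc[5]=?)
step 2: low=(low[0]=0,low[1]=?,low[2]=3,low[3]=2,low[4]=1,low[5]=1); scc=(scc[0]=?,scc[1]=?,scc[2]=0,scc[3]=?,scc[4]=?,scc[5]=?)
step 3: low=(low[0]=0,low[1]=?,low[2]=3,low[3]=1,low[4]=1,low[5]=1); scc=(scc[0]=?,scc[1]=?,scc[2]=0,scc[3]=?,scc[4]=?,scc[5]=?)
step 4: low=(low[0]=0,low[1]=?,low[2]=3,low[3]=1,low[4]=1,low[5]=1); scc=(scc[0]=?,scc[1]=?,scc[2]=0,scc[3]=1,scc[4]=1,scc[5]=1)
step 5: low=(low[0]=0,low[1]=?,low[2]=3,low[3]=1,low[4]=1,low[5]=1); scc=(scc[0]=2,scc[1]=?,scc[2]=0,scc[3]=1,scc[4]=1,scc[5]=1)
step 6: low=(low[0]=0,low[1]=5,low[2]=3,low[3]=1,low[4]=1,low[5]=1); scc=(scc[0]=2,scc[1]=3,scc[2]=0,scc[3]=1,scc[4]=1,scc[5]=1)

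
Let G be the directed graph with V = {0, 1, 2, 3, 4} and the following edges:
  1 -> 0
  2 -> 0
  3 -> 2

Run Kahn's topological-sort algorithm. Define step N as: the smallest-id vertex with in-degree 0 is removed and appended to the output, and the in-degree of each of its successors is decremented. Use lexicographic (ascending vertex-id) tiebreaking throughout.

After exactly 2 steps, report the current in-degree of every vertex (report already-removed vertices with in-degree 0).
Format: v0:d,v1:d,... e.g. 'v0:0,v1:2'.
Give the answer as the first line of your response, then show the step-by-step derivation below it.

v0:1,v1:0,v2:0,v3:0,v4:0

step 1: output 1; order=[1]; indeg=(1,0,1,0,0)
step 2: output 3; order=[1,3]; indeg=(1,0,0,0,0)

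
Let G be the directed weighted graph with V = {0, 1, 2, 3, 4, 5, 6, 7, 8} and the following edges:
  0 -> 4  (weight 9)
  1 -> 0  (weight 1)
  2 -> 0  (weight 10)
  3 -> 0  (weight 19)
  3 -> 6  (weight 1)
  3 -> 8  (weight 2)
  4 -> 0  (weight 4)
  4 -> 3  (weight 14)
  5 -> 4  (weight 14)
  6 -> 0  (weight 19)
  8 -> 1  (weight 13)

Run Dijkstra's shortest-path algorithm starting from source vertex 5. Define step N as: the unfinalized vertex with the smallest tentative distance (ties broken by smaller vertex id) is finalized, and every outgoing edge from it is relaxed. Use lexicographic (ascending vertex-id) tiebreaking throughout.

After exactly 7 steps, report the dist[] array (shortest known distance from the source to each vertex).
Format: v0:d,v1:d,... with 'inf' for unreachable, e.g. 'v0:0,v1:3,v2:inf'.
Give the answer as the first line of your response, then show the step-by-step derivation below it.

v0:18,v1:43,v2:inf,v3:28,v4:14,v5:0,v6:29,v7:inf,v8:30

step 1: dist = v0:inf,v1:inf,v2:inf,v3:inf,v4:14,v5:0,v6:inf,v7:inf,v8:inf
step 2: dist = v0:18,v1:inf,v2:inf,v3:28,v4:14,v5:0,v6:inf,v7:inf,v8:inf
step 3: dist = v0:18,v1:inf,v2:inf,v3:28,v4:14,v5:0,v6:inf,v7:inf,v8:inf
step 4: dist = v0:18,v1:inf,v2:inf,v3:28,v4:14,v5:0,v6:29,v7:inf,v8:30
step 5: dist = v0:18,v1:inf,v2:inf,v3:28,v4:14,v5:0,v6:29,v7:inf,v8:30
step 6: dist = v0:18,v1:43,v2:inf,v3:28,v4:14,v5:0,v6:29,v7:inf,v8:30
step 7: dist = v0:18,v1:43,v2:inf,v3:28,v4:14,v5:0,v6:29,v7:inf,v8:30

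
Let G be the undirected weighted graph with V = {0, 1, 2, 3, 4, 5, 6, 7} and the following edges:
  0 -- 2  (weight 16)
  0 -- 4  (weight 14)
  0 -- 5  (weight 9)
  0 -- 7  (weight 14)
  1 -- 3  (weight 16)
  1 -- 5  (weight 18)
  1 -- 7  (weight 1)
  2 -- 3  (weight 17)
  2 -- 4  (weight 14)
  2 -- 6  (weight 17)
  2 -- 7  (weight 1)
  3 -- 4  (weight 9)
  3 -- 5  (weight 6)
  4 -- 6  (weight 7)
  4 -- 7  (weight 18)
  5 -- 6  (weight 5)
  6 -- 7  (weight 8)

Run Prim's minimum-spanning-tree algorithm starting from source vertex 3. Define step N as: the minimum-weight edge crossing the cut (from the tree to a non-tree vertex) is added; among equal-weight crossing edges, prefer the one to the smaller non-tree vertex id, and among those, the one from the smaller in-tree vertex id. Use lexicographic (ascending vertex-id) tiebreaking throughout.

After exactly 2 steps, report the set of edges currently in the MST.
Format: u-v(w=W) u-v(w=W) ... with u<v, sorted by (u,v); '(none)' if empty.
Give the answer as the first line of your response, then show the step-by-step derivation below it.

3-5(w=6) 5-6(w=5)

step 1: add edge 3-5 (w=6); MST = {3-5(w=6)}
step 2: add edge 5-6 (w=5); MST = {3-5(w=6) 5-6(w=5)}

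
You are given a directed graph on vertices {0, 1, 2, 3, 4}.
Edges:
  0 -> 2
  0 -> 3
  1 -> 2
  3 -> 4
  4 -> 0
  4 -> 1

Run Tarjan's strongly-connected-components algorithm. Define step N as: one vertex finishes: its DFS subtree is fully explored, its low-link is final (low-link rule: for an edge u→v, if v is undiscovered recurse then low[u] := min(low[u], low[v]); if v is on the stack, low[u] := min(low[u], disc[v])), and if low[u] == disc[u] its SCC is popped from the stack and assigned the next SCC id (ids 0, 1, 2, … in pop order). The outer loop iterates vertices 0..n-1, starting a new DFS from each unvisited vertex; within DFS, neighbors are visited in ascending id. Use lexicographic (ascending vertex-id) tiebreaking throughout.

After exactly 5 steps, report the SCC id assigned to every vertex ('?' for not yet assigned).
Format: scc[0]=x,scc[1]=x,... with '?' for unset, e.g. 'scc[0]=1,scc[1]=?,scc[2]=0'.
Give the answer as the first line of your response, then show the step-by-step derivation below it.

scc[0]=2,scc[1]=1,scc[2]=0,scc[3]=2,scc[4]=2

step 1: low=(low[0]=0,low[1]=?,low[2]=1,low[3]=?,low[4]=?); scc=(scc[0]=?,scc[1]=?,scc[2]=0,scc[3]=?,scc[4]=?)
step 2: low=(low[0]=0,low[1]=4,low[2]=1,low[3]=2,low[4]=0); scc=(scc[0]=?,scc[1]=1,scc[2]=0,scc[3]=?,scc[4]=?)
step 3: low=(low[0]=0,low[1]=4,low[2]=1,low[3]=2,low[4]=0); scc=(scc[0]=?,scc[1]=1,scc[2]=0,scc[3]=?,scc[4]=?)
step 4: low=(low[0]=0,low[1]=4,low[2]=1,low[3]=0,low[4]=0); scc=(scc[0]=?,scc[1]=1,scc[2]=0,scc[3]=?,scc[4]=?)
step 5: low=(low[0]=0,low[1]=4,low[2]=1,low[3]=0,low[4]=0); scc=(scc[0]=2,scc[1]=1,scc[2]=0,scc[3]=2,scc[4]=2)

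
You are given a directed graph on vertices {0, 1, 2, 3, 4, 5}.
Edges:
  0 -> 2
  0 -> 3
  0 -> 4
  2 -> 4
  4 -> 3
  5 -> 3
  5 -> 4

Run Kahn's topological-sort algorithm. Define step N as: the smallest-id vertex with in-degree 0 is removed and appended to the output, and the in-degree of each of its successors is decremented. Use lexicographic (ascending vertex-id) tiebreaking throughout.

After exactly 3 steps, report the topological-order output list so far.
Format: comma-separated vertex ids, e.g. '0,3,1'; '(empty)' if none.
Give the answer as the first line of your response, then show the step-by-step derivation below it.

0,1,2

step 1: output 0; order=[0]; indeg=(0,0,0,2,2,0)
step 2: output 1; order=[0,1]; indeg=(0,0,0,2,2,0)
step 3: output 2; order=[0,1,2]; indeg=(0,0,0,2,1,0)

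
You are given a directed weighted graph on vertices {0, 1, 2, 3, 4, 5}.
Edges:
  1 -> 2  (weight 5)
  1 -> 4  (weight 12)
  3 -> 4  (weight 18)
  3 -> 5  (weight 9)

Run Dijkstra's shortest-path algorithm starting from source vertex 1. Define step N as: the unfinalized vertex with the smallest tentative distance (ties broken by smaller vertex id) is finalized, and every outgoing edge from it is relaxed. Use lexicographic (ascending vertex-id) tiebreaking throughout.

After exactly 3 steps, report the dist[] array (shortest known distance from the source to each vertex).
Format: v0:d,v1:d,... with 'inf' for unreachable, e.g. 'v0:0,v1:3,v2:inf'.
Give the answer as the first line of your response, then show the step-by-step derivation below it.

v0:inf,v1:0,v2:5,v3:inf,v4:12,v5:inf

step 1: dist = v0:inf,v1:0,v2:5,v3:inf,v4:12,v5:inf
step 2: dist = v0:inf,v1:0,v2:5,v3:inf,v4:12,v5:inf
step 3: dist = v0:inf,v1:0,v2:5,v3:inf,v4:12,v5:inf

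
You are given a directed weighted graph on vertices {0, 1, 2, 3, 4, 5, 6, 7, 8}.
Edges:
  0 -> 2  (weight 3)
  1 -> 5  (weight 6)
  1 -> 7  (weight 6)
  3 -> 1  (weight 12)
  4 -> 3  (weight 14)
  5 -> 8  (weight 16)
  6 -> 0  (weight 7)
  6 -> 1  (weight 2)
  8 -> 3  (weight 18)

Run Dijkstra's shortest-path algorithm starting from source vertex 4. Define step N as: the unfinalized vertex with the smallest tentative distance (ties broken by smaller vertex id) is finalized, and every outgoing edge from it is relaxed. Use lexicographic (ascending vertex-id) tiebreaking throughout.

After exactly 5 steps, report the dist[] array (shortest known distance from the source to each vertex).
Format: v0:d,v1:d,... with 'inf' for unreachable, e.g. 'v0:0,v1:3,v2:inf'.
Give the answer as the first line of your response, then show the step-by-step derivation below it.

v0:inf,v1:26,v2:inf,v3:14,v4:0,v5:32,v6:inf,v7:32,v8:48

step 1: dist = v0:inf,v1:inf,v2:inf,v3:14,v4:0,v5:inf,v6:inf,v7:inf,v8:inf
step 2: dist = v0:inf,v1:26,v2:inf,v3:14,v4:0,v5:inf,v6:inf,v7:inf,v8:inf
step 3: dist = v0:inf,v1:26,v2:inf,v3:14,v4:0,v5:32,v6:inf,v7:32,v8:inf
step 4: dist = v0:inf,v1:26,v2:inf,v3:14,v4:0,v5:32,v6:inf,v7:32,v8:48
step 5: dist = v0:inf,v1:26,v2:inf,v3:14,v4:0,v5:32,v6:inf,v7:32,v8:48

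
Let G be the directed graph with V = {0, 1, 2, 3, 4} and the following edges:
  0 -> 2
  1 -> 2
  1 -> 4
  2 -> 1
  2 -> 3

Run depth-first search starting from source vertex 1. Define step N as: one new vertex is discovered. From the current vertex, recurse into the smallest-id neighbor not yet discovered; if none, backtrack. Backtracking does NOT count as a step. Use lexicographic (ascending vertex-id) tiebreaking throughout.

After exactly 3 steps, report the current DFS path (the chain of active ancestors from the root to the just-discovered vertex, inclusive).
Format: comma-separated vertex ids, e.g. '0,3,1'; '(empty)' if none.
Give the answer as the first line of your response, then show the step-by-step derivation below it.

1,2,3

step 1: discover 1; path=1; order=1
step 2: discover 2; path=1>2; order=1,2
step 3: discover 3; path=1>2>3; order=1,2,3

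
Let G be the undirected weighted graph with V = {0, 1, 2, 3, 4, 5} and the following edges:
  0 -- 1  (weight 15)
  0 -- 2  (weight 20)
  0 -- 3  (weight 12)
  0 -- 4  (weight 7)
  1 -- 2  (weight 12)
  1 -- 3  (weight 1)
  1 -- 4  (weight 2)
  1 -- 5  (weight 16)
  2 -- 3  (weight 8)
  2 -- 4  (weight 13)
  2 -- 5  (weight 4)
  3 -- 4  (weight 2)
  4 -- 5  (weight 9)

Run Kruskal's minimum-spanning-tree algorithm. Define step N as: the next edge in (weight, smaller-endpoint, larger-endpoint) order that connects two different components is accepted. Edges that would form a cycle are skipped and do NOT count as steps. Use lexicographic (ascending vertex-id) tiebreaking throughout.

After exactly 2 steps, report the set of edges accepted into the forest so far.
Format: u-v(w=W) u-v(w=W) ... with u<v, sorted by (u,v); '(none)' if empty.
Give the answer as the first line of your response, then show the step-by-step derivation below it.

1-3(w=1) 1-4(w=2)

step 1: add edge 1-3 (w=1); MST = {1-3(w=1)}
step 2: add edge 1-4 (w=2); MST = {1-3(w=1) 1-4(w=2)}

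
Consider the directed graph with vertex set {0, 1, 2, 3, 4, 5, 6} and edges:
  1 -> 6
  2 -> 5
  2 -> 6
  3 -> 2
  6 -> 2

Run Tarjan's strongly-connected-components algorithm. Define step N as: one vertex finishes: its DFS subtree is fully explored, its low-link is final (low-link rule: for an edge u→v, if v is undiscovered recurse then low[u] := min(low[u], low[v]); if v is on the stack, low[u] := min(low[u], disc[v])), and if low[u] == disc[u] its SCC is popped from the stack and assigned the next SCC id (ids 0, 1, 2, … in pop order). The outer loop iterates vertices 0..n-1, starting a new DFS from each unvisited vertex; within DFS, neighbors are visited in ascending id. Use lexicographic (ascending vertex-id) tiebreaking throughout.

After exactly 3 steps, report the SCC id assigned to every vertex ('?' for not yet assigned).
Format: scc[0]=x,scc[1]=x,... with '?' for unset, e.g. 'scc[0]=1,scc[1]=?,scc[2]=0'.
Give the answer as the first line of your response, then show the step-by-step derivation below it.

scc[0]=0,scc[1]=?,scc[2]=?,scc[3]=?,scc[4]=?,scc[5]=1,scc[6]=?

step 1: low=(low[0]=0,low[1]=?,low[2]=?,low[3]=?,low[4]=?,low[5]=?,low[6]=?); scc=(scc[0]=0,scc[1]=?,scc[2]=?,scc[3]=?,scc[4]=?,scc[5]=?,scc[6]=?)
step 2: low=(low[0]=0,low[1]=1,low[2]=3,low[3]=?,low[4]=?,low[5]=4,low[6]=2); scc=(scc[0]=0,scc[1]=?,scc[2]=?,scc[3]=?,scc[4]=?,scc[5]=1,scc[6]=?)
step 3: low=(low[0]=0,low[1]=1,low[2]=2,low[3]=?,low[4]=?,low[5]=4,low[6]=2); scc=(scc[0]=0,scc[1]=?,scc[2]=?,scc[3]=?,scc[4]=?,scc[5]=1,scc[6]=?)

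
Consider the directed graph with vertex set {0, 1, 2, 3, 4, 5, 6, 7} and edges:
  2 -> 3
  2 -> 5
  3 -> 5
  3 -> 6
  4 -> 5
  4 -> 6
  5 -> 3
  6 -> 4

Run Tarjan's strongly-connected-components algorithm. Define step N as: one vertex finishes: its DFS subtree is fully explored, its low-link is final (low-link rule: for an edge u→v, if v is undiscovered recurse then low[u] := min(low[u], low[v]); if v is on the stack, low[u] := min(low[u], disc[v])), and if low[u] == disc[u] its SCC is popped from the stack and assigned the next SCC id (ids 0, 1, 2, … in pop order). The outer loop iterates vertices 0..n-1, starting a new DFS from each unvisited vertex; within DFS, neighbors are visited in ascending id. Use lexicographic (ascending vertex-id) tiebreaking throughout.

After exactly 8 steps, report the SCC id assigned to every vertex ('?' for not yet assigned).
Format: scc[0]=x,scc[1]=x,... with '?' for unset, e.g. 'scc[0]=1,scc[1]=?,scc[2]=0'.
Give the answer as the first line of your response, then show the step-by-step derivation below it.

scc[0]=0,scc[1]=1,scc[2]=3,scc[3]=2,scc[4]=2,scc[5]=2,scc[6]=2,scc[7]=4

step 1: low=(low[0]=0,low[1]=?,low[2]=?,low[3]=?,low[4]=?,low[5]=?,low[6]=?,low[7]=?); scc=(scc[0]=0,scc[1]=?,scc[2]=?,scc[3]=?,scc[4]=?,scc[5]=?,scc[6]=?,scc[7]=?)
step 2: low=(low[0]=0,low[1]=1,low[2]=?,low[3]=?,low[4]=?,low[5]=?,low[6]=?,low[7]=?); scc=(scc[0]=0,scc[1]=1,scc[2]=?,scc[3]=?,scc[4]=?,scc[5]=?,scc[6]=?,scc[7]=?)
step 3: low=(low[0]=0,low[1]=1,low[2]=2,low[3]=3,low[4]=?,low[5]=3,low[6]=?,low[7]=?); scc=(scc[0]=0,scc[1]=1,scc[2]=?,scc[3]=?,scc[4]=?,scc[5]=?,scc[6]=?,scc[7]=?)
step 4: low=(low[0]=0,low[1]=1,low[2]=2,low[3]=3,low[4]=4,low[5]=3,low[6]=5,low[7]=?); scc=(scc[0]=0,scc[1]=1,scc[2]=?,scc[3]=?,scc[4]=?,scc[5]=?,scc[6]=?,scc[7]=?)
step 5: low=(low[0]=0,low[1]=1,low[2]=2,low[3]=3,low[4]=4,low[5]=3,low[6]=4,low[7]=?); scc=(scc[0]=0,scc[1]=1,scc[2]=?,scc[3]=?,scc[4]=?,scc[5]=?,scc[6]=?,scc[7]=?)
step 6: low=(low[0]=0,low[1]=1,low[2]=2,low[3]=3,low[4]=4,low[5]=3,low[6]=4,low[7]=?); scc=(scc[0]=0,scc[1]=1,scc[2]=?,scc[3]=2,scc[4]=2,scc[5]=2,scc[6]=2,scc[7]=?)
step 7: low=(low[0]=0,low[1]=1,low[2]=2,low[3]=3,low[4]=4,low[5]=3,low[6]=4,low[7]=?); scc=(scc[0]=0,scc[1]=1,scc[2]=3,scc[3]=2,scc[4]=2,scc[5]=2,scc[6]=2,scc[7]=?)
step 8: low=(low[0]=0,low[1]=1,low[2]=2,low[3]=3,low[4]=4,low[5]=3,low[6]=4,low[7]=7); scc=(scc[0]=0,scc[1]=1,scc[2]=3,scc[3]=2,scc[4]=2,scc[5]=2,scc[6]=2,scc[7]=4)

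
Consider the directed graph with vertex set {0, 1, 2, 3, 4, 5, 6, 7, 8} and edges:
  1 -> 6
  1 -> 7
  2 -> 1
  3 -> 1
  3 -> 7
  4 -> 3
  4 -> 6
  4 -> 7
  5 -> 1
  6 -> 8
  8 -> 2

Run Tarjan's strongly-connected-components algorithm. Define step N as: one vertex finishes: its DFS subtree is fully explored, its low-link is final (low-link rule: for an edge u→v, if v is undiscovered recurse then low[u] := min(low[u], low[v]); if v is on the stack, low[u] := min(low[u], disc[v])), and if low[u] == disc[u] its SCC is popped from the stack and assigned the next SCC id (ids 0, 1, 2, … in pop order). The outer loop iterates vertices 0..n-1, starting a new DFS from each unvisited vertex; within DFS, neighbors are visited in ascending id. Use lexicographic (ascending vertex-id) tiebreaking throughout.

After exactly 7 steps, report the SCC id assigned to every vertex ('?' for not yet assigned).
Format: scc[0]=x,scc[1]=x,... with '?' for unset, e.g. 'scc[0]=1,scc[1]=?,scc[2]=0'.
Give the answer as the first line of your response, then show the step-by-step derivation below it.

scc[0]=0,scc[1]=2,scc[2]=2,scc[3]=3,scc[4]=?,scc[5]=?,scc[6]=2,scc[7]=1,scc[8]=2

step 1: low=(low[0]=0,low[1]=?,low[2]=?,low[3]=?,low[4]=?,low[5]=?,low[6]=?,low[7]=?,low[8]=?); scc=(scc[0]=0,scc[1]=?,scc[2]=?,scc[3]=?,scc[4]=?,scc[5]=?,scc[6]=?,scc[7]=?,scc[8]=?)
step 2: low=(low[0]=0,low[1]=1,low[2]=1,low[3]=?,low[4]=?,low[5]=?,low[6]=2,low[7]=?,low[8]=3); scc=(scc[0]=0,scc[1]=?,scc[2]=?,scc[3]=?,scc[4]=?,scc[5]=?,scc[6]=?,scc[7]=?,scc[8]=?)
step 3: low=(low[0]=0,low[1]=1,low[2]=1,low[3]=?,low[4]=?,low[5]=?,low[6]=2,low[7]=?,low[8]=1); scc=(scc[0]=0,scc[1]=?,scc[2]=?,scc[3]=?,scc[4]=?,scc[5]=?,scc[6]=?,scc[7]=?,scc[8]=?)
step 4: low=(low[0]=0,low[1]=1,low[2]=1,low[3]=?,low[4]=?,low[5]=?,low[6]=1,low[7]=?,low[8]=1); scc=(scc[0]=0,scc[1]=?,scc[2]=?,scc[3]=?,scc[4]=?,scc[5]=?,scc[6]=?,scc[7]=?,scc[8]=?)
step 5: low=(low[0]=0,low[1]=1,low[2]=1,low[3]=?,low[4]=?,low[5]=?,low[6]=1,low[7]=5,low[8]=1); scc=(scc[0]=0,scc[1]=?,scc[2]=?,scc[3]=?,scc[4]=?,scc[5]=?,scc[6]=?,scc[7]=1,scc[8]=?)
step 6: low=(low[0]=0,low[1]=1,low[2]=1,low[3]=?,low[4]=?,low[5]=?,low[6]=1,low[7]=5,low[8]=1); scc=(scc[0]=0,scc[1]=2,scc[2]=2,scc[3]=?,scc[4]=?,scc[5]=?,scc[6]=2,scc[7]=1,scc[8]=2)
step 7: low=(low[0]=0,low[1]=1,low[2]=1,low[3]=6,low[4]=?,low[5]=?,low[6]=1,low[7]=5,low[8]=1); scc=(scc[0]=0,scc[1]=2,scc[2]=2,scc[3]=3,scc[4]=?,scc[5]=?,scc[6]=2,scc[7]=1,scc[8]=2)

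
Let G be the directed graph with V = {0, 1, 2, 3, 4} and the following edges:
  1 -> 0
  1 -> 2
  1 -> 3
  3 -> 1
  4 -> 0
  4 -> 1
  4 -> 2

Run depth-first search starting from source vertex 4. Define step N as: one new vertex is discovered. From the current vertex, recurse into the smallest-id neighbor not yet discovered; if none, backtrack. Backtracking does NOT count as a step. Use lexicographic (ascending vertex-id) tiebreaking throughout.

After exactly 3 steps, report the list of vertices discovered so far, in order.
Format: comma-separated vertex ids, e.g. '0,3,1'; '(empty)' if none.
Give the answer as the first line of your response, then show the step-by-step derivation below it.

4,0,1

step 1: discover 4; path=4; order=4
step 2: discover 0; path=4>0; order=4,0
step 3: discover 1; path=4>1; order=4,0,1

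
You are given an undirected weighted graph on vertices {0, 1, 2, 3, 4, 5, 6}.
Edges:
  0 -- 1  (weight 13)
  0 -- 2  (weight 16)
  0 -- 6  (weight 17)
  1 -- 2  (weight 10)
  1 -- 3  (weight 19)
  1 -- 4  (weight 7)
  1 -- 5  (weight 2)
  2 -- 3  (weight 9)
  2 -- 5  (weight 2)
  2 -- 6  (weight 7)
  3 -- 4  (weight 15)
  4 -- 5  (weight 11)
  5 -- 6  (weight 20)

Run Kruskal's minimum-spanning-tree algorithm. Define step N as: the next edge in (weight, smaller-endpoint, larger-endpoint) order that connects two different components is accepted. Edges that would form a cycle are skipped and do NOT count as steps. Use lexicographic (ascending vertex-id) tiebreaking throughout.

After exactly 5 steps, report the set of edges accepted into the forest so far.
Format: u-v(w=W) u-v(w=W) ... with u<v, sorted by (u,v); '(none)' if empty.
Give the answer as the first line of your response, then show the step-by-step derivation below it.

1-4(w=7) 1-5(w=2) 2-3(w=9) 2-5(w=2) 2-6(w=7)

step 1: add edge 1-5 (w=2); MST = {1-5(w=2)}
step 2: add edge 2-5 (w=2); MST = {1-5(w=2) 2-5(w=2)}
step 3: add edge 1-4 (w=7); MST = {1-4(w=7) 1-5(w=2) 2-5(w=2)}
step 4: add edge 2-6 (w=7); MST = {1-4(w=7) 1-5(w=2) 2-5(w=2) 2-6(w=7)}
step 5: add edge 2-3 (w=9); MST = {1-4(w=7) 1-5(w=2) 2-3(w=9) 2-5(w=2) 2-6(w=7)}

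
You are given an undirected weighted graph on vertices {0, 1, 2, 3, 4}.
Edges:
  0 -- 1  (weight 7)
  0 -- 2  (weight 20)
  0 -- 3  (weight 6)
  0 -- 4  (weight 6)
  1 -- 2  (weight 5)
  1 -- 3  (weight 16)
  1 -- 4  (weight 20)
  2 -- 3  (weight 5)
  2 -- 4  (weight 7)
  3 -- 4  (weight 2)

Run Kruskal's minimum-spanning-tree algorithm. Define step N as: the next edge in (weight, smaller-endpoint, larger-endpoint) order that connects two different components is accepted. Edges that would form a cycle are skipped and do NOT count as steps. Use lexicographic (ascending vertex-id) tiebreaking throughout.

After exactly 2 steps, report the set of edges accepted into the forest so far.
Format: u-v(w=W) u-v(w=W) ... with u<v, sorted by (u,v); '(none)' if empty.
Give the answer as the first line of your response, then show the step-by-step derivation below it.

1-2(w=5) 3-4(w=2)

step 1: add edge 3-4 (w=2); MST = {3-4(w=2)}
step 2: add edge 1-2 (w=5); MST = {1-2(w=5) 3-4(w=2)}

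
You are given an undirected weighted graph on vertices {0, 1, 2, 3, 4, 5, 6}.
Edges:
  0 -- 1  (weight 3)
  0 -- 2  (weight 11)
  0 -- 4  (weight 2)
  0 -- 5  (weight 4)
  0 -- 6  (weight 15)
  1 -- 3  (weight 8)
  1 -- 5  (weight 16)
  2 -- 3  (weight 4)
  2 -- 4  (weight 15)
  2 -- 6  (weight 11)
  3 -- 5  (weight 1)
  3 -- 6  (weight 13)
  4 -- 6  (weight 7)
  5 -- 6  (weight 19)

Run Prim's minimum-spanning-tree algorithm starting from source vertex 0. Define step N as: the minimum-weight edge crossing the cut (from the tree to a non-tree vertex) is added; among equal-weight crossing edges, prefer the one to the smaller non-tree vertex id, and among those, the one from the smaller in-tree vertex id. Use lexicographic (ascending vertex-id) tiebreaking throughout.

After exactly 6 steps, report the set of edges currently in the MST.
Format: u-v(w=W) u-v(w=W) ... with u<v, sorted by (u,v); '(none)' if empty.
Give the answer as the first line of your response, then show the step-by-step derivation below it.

0-1(w=3) 0-4(w=2) 0-5(w=4) 2-3(w=4) 3-5(w=1) 4-6(w=7)

step 1: add edge 0-4 (w=2); MST = {0-4(w=2)}
step 2: add edge 0-1 (w=3); MST = {0-1(w=3) 0-4(w=2)}
step 3: add edge 0-5 (w=4); MST = {0-1(w=3) 0-4(w=2) 0-5(w=4)}
step 4: add edge 3-5 (w=1); MST = {0-1(w=3) 0-4(w=2) 0-5(w=4) 3-5(w=1)}
step 5: add edge 2-3 (w=4); MST = {0-1(w=3) 0-4(w=2) 0-5(w=4) 2-3(w=4) 3-5(w=1)}
step 6: add edge 4-6 (w=7); MST = {0-1(w=3) 0-4(w=2) 0-5(w=4) 2-3(w=4) 3-5(w=1) 4-6(w=7)}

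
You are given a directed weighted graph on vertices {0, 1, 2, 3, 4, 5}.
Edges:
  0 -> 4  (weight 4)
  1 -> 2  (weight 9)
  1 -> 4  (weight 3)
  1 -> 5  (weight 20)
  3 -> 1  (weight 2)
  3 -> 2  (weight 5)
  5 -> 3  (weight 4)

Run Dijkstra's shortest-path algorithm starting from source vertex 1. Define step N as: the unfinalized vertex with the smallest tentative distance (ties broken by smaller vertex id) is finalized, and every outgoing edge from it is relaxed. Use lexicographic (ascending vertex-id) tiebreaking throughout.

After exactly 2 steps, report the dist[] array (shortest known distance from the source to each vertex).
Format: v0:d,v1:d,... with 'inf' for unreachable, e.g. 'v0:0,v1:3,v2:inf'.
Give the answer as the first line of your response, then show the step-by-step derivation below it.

v0:inf,v1:0,v2:9,v3:inf,v4:3,v5:20

step 1: dist = v0:inf,v1:0,v2:9,v3:inf,v4:3,v5:20
step 2: dist = v0:inf,v1:0,v2:9,v3:inf,v4:3,v5:20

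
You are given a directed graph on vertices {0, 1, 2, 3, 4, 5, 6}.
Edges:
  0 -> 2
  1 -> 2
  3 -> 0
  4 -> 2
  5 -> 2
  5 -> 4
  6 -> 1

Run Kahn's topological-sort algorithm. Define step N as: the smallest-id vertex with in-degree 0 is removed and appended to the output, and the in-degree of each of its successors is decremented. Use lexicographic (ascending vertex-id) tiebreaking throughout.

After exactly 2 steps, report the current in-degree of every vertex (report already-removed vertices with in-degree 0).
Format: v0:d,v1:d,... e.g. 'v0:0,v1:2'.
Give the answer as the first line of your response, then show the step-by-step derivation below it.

v0:0,v1:1,v2:3,v3:0,v4:1,v5:0,v6:0

step 1: output 3; order=[3]; indeg=(0,1,4,0,1,0,0)
step 2: output 0; order=[3,0]; indeg=(0,1,3,0,1,0,0)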